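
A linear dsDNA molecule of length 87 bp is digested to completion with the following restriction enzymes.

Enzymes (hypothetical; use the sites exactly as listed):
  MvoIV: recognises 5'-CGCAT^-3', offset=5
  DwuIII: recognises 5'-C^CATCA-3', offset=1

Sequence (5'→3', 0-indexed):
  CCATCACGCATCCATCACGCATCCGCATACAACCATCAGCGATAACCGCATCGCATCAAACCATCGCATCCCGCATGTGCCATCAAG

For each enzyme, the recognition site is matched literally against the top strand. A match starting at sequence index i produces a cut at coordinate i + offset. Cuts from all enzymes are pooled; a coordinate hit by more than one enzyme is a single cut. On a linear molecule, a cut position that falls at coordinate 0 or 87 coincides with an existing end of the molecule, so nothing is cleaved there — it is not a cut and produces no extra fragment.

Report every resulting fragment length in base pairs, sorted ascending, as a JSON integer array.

[1,1,4,5,5,6,7,7,10,10,13,18]

Site scan:
  MvoIV CGCAT/5: at [6, 17, 23, 46, 51, 64, 71] ⇒ [11, 22, 28, 51, 56, 69, 76]
  DwuIII CCATCA/1: at [0, 11, 32, 79] ⇒ [1, 12, 33, 80]

Pooled cuts: [1, 11, 12, 22, 28, 33, 51, 56, 69, 76, 80]

Fragment lengths:
  [0,1): 1 bp
  [1,11): 10 bp
  [11,12): 1 bp
  [12,22): 10 bp
  [22,28): 6 bp
  [28,33): 5 bp
  [33,51): 18 bp
  [51,56): 5 bp
  [56,69): 13 bp
  [69,76): 7 bp
  [76,80): 4 bp
  [80,87): 7 bp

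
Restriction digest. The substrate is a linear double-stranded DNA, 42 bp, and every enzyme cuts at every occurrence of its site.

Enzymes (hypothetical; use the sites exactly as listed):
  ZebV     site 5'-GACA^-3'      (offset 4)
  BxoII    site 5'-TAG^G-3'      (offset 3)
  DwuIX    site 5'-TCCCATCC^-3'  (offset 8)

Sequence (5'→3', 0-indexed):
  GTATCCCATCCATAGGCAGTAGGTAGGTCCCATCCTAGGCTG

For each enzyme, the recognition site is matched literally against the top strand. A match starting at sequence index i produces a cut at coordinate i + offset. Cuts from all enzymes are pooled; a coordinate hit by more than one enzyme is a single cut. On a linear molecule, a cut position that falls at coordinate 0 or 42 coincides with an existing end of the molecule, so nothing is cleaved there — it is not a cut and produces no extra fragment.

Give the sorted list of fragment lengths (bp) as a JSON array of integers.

[3,4,4,4,7,9,11]

Site scan:
  ZebV (GACA, off=4): no sites
  BxoII (TAGG, off=3): starts [12, 19, 23, 35] → cuts [15, 22, 26, 38]
  DwuIX (TCCCATCC, off=8): starts [3, 27] → cuts [11, 35]

Pooled cuts: [11, 15, 22, 26, 35, 38]

Fragments:
  [0,11): 11 bp
  [11,15): 4 bp
  [15,22): 7 bp
  [22,26): 4 bp
  [26,35): 9 bp
  [35,38): 3 bp
  [38,42): 4 bp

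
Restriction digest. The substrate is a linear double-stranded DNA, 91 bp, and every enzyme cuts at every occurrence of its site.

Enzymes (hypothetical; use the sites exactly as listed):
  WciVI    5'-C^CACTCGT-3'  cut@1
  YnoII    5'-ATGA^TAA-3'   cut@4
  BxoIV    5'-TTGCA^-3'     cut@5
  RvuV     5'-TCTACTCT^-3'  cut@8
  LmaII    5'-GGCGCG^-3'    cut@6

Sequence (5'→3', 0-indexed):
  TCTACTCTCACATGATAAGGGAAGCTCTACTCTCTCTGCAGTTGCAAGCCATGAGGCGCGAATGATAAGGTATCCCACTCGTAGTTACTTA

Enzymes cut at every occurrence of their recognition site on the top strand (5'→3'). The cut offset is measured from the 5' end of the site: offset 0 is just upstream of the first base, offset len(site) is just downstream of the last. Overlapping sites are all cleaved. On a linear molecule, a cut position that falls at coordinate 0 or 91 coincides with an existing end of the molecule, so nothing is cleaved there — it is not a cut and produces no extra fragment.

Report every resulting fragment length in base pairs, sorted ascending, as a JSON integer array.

Per-enzyme occurrences:
  WciVI (CCACTCGT, off=1): starts [74] → cuts [75]
  YnoII (ATGATAA, off=4): starts [11, 61] → cuts [15, 65]
  BxoIV (TTGCA, off=5): starts [41] → cuts [46]
  RvuV (TCTACTCT, off=8): starts [0, 25] → cuts [8, 33]
  LmaII (GGCGCG, off=6): starts [54] → cuts [60]

All cut coordinates (distinct, sorted): [8, 15, 33, 46, 60, 65, 75]

Fragment lengths:
  [0,8): 8 bp
  [8,15): 7 bp
  [15,33): 18 bp
  [33,46): 13 bp
  [46,60): 14 bp
  [60,65): 5 bp
  [65,75): 10 bp
  [75,91): 16 bp

[5,7,8,10,13,14,16,18]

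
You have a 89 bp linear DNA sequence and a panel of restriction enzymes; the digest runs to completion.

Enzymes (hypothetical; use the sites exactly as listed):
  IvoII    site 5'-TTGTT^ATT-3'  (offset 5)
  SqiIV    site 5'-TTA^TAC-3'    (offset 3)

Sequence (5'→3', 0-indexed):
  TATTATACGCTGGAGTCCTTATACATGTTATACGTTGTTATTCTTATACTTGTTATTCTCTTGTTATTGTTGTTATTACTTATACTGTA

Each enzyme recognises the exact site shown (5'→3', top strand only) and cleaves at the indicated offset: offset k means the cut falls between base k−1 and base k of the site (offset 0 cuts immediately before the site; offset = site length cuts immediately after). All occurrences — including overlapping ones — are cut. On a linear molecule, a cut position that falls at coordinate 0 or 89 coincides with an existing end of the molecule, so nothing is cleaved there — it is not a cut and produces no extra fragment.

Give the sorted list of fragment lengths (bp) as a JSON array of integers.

[5,7,7,8,8,9,9,9,11,16]

Site scan:
  IvoII TTGTTATT/5: at [34, 49, 60, 69] ⇒ [39, 54, 65, 74]
  SqiIV TTATAC/3: at [2, 18, 27, 43, 79] ⇒ [5, 21, 30, 46, 82]

All cut coordinates (distinct, sorted): [5, 21, 30, 39, 46, 54, 65, 74, 82]

Fragment lengths:
  [0,5): 5 bp
  [5,21): 16 bp
  [21,30): 9 bp
  [30,39): 9 bp
  [39,46): 7 bp
  [46,54): 8 bp
  [54,65): 11 bp
  [65,74): 9 bp
  [74,82): 8 bp
  [82,89): 7 bp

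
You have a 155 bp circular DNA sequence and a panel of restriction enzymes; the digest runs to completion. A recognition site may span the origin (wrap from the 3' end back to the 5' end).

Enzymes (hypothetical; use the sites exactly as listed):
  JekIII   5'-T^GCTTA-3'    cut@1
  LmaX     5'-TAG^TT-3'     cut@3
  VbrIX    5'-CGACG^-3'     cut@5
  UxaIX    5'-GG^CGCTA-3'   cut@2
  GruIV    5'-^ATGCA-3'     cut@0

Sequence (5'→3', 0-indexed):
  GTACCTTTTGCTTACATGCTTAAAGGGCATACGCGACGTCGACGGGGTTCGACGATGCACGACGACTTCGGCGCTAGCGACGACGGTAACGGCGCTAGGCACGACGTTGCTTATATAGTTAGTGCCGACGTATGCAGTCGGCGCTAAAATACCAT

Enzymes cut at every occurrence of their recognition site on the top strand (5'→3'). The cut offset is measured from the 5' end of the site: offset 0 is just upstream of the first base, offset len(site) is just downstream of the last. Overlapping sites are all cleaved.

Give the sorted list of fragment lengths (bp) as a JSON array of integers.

Per-enzyme occurrences:
  JekIII TGCTTA/1: at [8, 16, 107] ⇒ [9, 17, 108]
  LmaX TAGTT/3: at [115] ⇒ [118]
  VbrIX CGACG/5: at [33, 39, 49, 59, 77, 80, 101, 125] ⇒ [38, 44, 54, 64, 82, 85, 106, 130]
  UxaIX GGCGCTA/2: at [69, 90, 139] ⇒ [71, 92, 141]
  GruIV ATGCA/0: at [54, 131] ⇒ [54, 131]

All cut coordinates (distinct, sorted): [9, 17, 38, 44, 54, 64, 71, 82, 85, 92, 106, 108, 118, 130, 131, 141]

Fragments:
  9→17: 8 bp
  17→38: 21 bp
  38→44: 6 bp
  44→54: 10 bp
  54→64: 10 bp
  64→71: 7 bp
  71→82: 11 bp
  82→85: 3 bp
  85→92: 7 bp
  92→106: 14 bp
  106→108: 2 bp
  108→118: 10 bp
  118→130: 12 bp
  130→131: 1 bp
  131→141: 10 bp
  141→9 (wrap): 155-141+9 = 23 bp

[1,2,3,6,7,7,8,10,10,10,10,11,12,14,21,23]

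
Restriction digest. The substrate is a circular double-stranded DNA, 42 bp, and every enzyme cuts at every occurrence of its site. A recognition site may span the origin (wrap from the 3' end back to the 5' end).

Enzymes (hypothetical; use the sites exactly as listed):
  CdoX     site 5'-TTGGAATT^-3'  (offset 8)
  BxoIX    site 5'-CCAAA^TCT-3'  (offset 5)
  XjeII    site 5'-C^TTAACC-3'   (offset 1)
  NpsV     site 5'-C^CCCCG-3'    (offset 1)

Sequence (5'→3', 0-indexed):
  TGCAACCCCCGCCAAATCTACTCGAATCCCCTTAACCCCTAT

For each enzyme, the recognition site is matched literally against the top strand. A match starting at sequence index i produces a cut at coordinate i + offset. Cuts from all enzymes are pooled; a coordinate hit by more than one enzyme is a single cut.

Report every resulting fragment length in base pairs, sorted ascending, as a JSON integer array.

[10,15,17]

Scan for sites:
  CdoX (TTGGAATT, off=8): no sites
  BxoIX CCAAATCT/5: at [11] ⇒ [16]
  XjeII CTTAACC/1: at [30] ⇒ [31]
  NpsV CCCCCG/1: at [5] ⇒ [6]

All cut coordinates (distinct, sorted): [6, 16, 31]

Fragment lengths:
  6→16: 10 bp
  16→31: 15 bp
  31→6 (wrap): 42-31+6 = 17 bp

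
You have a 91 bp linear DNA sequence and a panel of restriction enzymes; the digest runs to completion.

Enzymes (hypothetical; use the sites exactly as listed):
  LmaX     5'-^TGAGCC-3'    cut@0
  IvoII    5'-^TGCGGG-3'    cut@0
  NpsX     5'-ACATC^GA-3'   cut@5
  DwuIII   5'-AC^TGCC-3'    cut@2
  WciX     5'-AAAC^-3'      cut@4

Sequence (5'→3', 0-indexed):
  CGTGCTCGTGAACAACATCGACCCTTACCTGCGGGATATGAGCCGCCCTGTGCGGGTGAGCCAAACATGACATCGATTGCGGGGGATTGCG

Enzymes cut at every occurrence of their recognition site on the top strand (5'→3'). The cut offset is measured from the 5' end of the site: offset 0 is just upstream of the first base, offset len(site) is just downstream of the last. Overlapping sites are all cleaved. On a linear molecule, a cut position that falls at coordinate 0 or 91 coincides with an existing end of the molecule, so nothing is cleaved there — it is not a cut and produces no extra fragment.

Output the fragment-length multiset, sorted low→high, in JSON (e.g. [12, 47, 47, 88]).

[3,6,8,9,10,10,12,14,19]

Scan for sites:
  LmaX (TGAGCC, off=0): starts [38, 56] → cuts [38, 56]
  IvoII (TGCGGG, off=0): starts [29, 50, 77] → cuts [29, 50, 77]
  NpsX (ACATCGA, off=5): starts [14, 69] → cuts [19, 74]
  DwuIII (ACTGCC, off=2): no sites
  WciX (AAAC, off=4): starts [62] → cuts [66]

Pooled cuts: [19, 29, 38, 50, 56, 66, 74, 77]

Fragments:
  [0,19): 19 bp
  [19,29): 10 bp
  [29,38): 9 bp
  [38,50): 12 bp
  [50,56): 6 bp
  [56,66): 10 bp
  [66,74): 8 bp
  [74,77): 3 bp
  [77,91): 14 bp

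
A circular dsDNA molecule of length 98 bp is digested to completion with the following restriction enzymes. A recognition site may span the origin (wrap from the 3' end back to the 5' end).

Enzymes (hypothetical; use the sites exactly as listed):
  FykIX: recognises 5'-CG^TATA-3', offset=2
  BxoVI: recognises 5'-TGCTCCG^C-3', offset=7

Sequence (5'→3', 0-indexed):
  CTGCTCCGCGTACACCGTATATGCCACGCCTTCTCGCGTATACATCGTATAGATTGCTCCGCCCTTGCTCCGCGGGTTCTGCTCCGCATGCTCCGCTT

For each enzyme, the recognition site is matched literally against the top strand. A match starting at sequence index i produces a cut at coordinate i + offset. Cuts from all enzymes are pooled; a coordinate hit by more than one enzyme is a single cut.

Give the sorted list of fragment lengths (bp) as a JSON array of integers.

[9,9,9,11,11,14,14,21]

Scan for sites:
  FykIX (CGTATA, off=2): starts [15, 36, 45] → cuts [17, 38, 47]
  BxoVI (TGCTCCGC, off=7): starts [1, 54, 65, 79, 88] → cuts [8, 61, 72, 86, 95]

All cut coordinates (distinct, sorted): [8, 17, 38, 47, 61, 72, 86, 95]

Fragment lengths:
  8→17: 9 bp
  17→38: 21 bp
  38→47: 9 bp
  47→61: 14 bp
  61→72: 11 bp
  72→86: 14 bp
  86→95: 9 bp
  95→8 (wrap): 98-95+8 = 11 bp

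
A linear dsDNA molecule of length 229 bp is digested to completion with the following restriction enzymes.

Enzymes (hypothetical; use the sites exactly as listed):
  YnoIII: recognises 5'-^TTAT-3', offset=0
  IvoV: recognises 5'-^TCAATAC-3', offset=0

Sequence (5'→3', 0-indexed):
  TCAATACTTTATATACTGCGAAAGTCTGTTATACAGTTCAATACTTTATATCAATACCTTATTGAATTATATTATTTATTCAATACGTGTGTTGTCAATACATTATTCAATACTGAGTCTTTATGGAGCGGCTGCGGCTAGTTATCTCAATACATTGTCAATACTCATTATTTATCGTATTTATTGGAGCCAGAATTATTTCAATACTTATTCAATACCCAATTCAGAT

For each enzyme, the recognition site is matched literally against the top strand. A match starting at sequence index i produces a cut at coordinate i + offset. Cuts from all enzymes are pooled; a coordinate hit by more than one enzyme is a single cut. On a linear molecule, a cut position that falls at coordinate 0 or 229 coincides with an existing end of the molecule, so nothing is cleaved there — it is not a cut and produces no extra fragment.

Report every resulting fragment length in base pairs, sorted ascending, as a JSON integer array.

Site scan:
  YnoIII TTAT/0: at [8, 28, 45, 58, 66, 71, 75, 102, 120, 141, 167, 171, 180, 195, 207] ⇒ [8, 28, 45, 58, 66, 71, 75, 102, 120, 141, 167, 171, 180, 195, 207]
  IvoV TCAATAC/0: at [0, 37, 50, 79, 94, 106, 146, 157, 200, 211] ⇒ [37, 50, 79, 94, 106, 146, 157, 200, 211] (position 0 is a terminus of the linear molecule — no cut)

All cut coordinates (distinct, sorted): [8, 28, 37, 45, 50, 58, 66, 71, 75, 79, 94, 102, 106, 120, 141, 146, 157, 167, 171, 180, 195, 200, 207, 211]

Fragments:
  [0,8): 8 bp
  [8,28): 20 bp
  [28,37): 9 bp
  [37,45): 8 bp
  [45,50): 5 bp
  [50,58): 8 bp
  [58,66): 8 bp
  [66,71): 5 bp
  [71,75): 4 bp
  [75,79): 4 bp
  [79,94): 15 bp
  [94,102): 8 bp
  [102,106): 4 bp
  [106,120): 14 bp
  [120,141): 21 bp
  [141,146): 5 bp
  [146,157): 11 bp
  [157,167): 10 bp
  [167,171): 4 bp
  [171,180): 9 bp
  [180,195): 15 bp
  [195,200): 5 bp
  [200,207): 7 bp
  [207,211): 4 bp
  [211,229): 18 bp

[4,4,4,4,4,5,5,5,5,7,8,8,8,8,8,9,9,10,11,14,15,15,18,20,21]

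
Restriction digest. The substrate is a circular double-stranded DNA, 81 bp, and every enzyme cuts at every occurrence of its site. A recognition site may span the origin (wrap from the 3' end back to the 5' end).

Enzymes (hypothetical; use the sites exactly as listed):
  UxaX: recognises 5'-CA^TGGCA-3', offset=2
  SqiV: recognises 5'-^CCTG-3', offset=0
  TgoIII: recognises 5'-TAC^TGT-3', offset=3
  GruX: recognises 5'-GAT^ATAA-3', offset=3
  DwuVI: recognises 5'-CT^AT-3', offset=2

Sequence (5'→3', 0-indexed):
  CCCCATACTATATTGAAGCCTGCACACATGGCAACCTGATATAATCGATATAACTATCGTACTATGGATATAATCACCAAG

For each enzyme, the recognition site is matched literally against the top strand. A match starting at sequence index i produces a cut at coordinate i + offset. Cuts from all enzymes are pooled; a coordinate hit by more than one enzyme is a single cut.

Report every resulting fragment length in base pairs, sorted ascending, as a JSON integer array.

Site scan:
  UxaX (CATGGCA, off=2): starts [26] → cuts [28]
  SqiV (CCTG, off=0): starts [18, 34] → cuts [18, 34]
  TgoIII (TACTGT, off=3): no sites
  GruX (GATATAA, off=3): starts [37, 46, 66] → cuts [40, 49, 69]
  DwuVI (CTAT, off=2): starts [7, 53, 61] → cuts [9, 55, 63]

All cut coordinates (distinct, sorted): [9, 18, 28, 34, 40, 49, 55, 63, 69]

Fragment lengths:
  9→18: 9 bp
  18→28: 10 bp
  28→34: 6 bp
  34→40: 6 bp
  40→49: 9 bp
  49→55: 6 bp
  55→63: 8 bp
  63→69: 6 bp
  69→9 (wrap): 81-69+9 = 21 bp

[6,6,6,6,8,9,9,10,21]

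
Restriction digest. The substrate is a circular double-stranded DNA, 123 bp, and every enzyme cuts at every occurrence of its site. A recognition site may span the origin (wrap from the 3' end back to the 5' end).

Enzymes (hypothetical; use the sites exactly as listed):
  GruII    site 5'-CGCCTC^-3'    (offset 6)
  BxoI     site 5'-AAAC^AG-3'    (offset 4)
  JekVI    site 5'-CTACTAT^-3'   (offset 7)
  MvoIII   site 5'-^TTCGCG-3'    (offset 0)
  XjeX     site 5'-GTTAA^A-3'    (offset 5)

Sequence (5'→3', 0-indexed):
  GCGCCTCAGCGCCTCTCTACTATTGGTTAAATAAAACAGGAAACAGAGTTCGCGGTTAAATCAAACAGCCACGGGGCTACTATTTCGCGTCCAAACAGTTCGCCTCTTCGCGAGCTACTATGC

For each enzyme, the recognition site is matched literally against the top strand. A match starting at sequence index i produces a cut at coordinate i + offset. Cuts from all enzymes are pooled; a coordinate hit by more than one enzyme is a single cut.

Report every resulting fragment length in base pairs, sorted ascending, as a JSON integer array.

[4,7,7,7,7,8,8,9,10,11,13,15,17]

Scan for sites:
  GruII (CGCCTC, off=6): starts [1, 9, 100] → cuts [7, 15, 106]
  BxoI (AAACAG, off=4): starts [33, 40, 62, 92] → cuts [37, 44, 66, 96]
  JekVI (CTACTAT, off=7): starts [16, 76, 114] → cuts [23, 83, 121]
  MvoIII (TTCGCG, off=0): starts [48, 83, 106] → cuts [48, 83, 106]
  XjeX (GTTAAA, off=5): starts [25, 54] → cuts [30, 59]

All cut coordinates (distinct, sorted): [7, 15, 23, 30, 37, 44, 48, 59, 66, 83, 96, 106, 121]

Fragments:
  7→15: 8 bp
  15→23: 8 bp
  23→30: 7 bp
  30→37: 7 bp
  37→44: 7 bp
  44→48: 4 bp
  48→59: 11 bp
  59→66: 7 bp
  66→83: 17 bp
  83→96: 13 bp
  96→106: 10 bp
  106→121: 15 bp
  121→7 (wrap): 123-121+7 = 9 bp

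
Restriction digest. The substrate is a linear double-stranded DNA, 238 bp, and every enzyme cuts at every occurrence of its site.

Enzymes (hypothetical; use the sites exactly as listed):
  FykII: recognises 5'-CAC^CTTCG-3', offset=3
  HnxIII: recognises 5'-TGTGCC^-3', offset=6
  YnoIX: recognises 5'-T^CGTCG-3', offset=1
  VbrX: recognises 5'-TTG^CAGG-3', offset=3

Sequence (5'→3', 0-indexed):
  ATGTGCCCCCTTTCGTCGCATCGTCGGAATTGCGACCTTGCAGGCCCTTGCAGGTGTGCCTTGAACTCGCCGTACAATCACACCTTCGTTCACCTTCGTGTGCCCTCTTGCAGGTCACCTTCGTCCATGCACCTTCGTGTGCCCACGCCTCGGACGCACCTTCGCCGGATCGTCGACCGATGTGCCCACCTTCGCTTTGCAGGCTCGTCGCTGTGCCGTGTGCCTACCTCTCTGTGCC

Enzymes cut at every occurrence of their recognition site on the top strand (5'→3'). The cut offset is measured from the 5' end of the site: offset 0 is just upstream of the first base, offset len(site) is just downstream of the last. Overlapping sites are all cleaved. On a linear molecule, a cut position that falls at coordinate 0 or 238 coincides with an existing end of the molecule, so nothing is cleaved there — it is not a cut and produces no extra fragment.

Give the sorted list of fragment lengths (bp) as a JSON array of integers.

Scan for sites:
  FykII (CACCTTCG, off=3): starts [80, 90, 115, 129, 156, 186] → cuts [83, 93, 118, 132, 159, 189]
  HnxIII (TGTGCC, off=6): starts [1, 54, 98, 137, 180, 211, 218, 232] → cuts [7, 60, 104, 143, 186, 217, 224] (position 238 is a terminus of the linear molecule — no cut)
  YnoIX (TCGTCG, off=1): starts [12, 20, 169, 204] → cuts [13, 21, 170, 205]
  VbrX (TTGCAGG, off=3): starts [37, 47, 107, 196] → cuts [40, 50, 110, 199]

All cut coordinates (distinct, sorted): [7, 13, 21, 40, 50, 60, 83, 93, 104, 110, 118, 132, 143, 159, 170, 186, 189, 199, 205, 217, 224]

Fragments:
  [0,7): 7 bp
  [7,13): 6 bp
  [13,21): 8 bp
  [21,40): 19 bp
  [40,50): 10 bp
  [50,60): 10 bp
  [60,83): 23 bp
  [83,93): 10 bp
  [93,104): 11 bp
  [104,110): 6 bp
  [110,118): 8 bp
  [118,132): 14 bp
  [132,143): 11 bp
  [143,159): 16 bp
  [159,170): 11 bp
  [170,186): 16 bp
  [186,189): 3 bp
  [189,199): 10 bp
  [199,205): 6 bp
  [205,217): 12 bp
  [217,224): 7 bp
  [224,238): 14 bp

[3,6,6,6,7,7,8,8,10,10,10,10,11,11,11,12,14,14,16,16,19,23]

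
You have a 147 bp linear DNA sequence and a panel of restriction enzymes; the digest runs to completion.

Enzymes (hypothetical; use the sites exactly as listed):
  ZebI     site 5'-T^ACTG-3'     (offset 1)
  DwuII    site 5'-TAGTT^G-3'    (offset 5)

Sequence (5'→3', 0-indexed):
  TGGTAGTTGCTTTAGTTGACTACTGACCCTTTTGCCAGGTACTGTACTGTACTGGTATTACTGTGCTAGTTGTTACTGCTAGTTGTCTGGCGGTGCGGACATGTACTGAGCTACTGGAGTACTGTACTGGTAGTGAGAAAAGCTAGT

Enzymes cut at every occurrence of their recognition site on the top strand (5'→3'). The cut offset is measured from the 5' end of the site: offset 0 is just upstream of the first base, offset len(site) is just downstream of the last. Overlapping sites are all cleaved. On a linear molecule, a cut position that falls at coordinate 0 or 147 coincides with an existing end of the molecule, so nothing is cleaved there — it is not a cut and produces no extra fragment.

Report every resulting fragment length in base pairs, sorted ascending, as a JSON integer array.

[3,4,5,5,5,8,8,8,9,9,10,12,19,20,22]

Site scan:
  ZebI (TACTG, off=1): starts [20, 39, 44, 49, 58, 73, 103, 111, 119, 124] → cuts [21, 40, 45, 50, 59, 74, 104, 112, 120, 125]
  DwuII (TAGTTG, off=5): starts [3, 12, 66, 79] → cuts [8, 17, 71, 84]

All cut coordinates (distinct, sorted): [8, 17, 21, 40, 45, 50, 59, 71, 74, 84, 104, 112, 120, 125]

Fragments:
  [0,8): 8 bp
  [8,17): 9 bp
  [17,21): 4 bp
  [21,40): 19 bp
  [40,45): 5 bp
  [45,50): 5 bp
  [50,59): 9 bp
  [59,71): 12 bp
  [71,74): 3 bp
  [74,84): 10 bp
  [84,104): 20 bp
  [104,112): 8 bp
  [112,120): 8 bp
  [120,125): 5 bp
  [125,147): 22 bp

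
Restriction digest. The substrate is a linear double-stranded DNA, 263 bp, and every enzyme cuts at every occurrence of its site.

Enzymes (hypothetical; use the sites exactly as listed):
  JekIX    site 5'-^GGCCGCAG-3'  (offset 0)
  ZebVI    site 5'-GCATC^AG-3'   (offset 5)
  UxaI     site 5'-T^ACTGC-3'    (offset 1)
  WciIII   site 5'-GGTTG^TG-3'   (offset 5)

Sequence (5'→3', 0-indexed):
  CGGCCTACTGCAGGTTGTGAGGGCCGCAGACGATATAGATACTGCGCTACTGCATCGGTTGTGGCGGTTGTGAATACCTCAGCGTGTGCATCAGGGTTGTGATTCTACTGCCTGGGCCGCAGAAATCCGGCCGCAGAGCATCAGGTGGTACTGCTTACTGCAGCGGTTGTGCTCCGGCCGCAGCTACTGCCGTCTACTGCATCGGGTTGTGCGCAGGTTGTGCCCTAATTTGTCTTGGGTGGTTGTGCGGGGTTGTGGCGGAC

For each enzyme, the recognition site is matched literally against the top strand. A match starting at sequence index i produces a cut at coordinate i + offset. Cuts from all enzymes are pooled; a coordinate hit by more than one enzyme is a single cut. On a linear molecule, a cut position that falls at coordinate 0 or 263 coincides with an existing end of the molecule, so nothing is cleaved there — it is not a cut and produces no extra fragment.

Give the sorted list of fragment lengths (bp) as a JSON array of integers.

[4,6,6,7,7,7,7,8,8,8,9,10,10,10,11,11,13,13,14,14,14,19,22,25]

Scan for sites:
  JekIX (GGCCGCAG, off=0): starts [21, 114, 128, 175] → cuts [21, 114, 128, 175]
  ZebVI (GCATCAG, off=5): starts [87, 137] → cuts [92, 142]
  UxaI (TACTGC, off=1): starts [5, 39, 47, 105, 148, 155, 184, 194] → cuts [6, 40, 48, 106, 149, 156, 185, 195]
  WciIII (GGTTGTG, off=5): starts [12, 56, 65, 94, 164, 204, 215, 240, 250] → cuts [17, 61, 70, 99, 169, 209, 220, 245, 255]

All cut coordinates (distinct, sorted): [6, 17, 21, 40, 48, 61, 70, 92, 99, 106, 114, 128, 142, 149, 156, 169, 175, 185, 195, 209, 220, 245, 255]

Fragment lengths:
  [0,6): 6 bp
  [6,17): 11 bp
  [17,21): 4 bp
  [21,40): 19 bp
  [40,48): 8 bp
  [48,61): 13 bp
  [61,70): 9 bp
  [70,92): 22 bp
  [92,99): 7 bp
  [99,106): 7 bp
  [106,114): 8 bp
  [114,128): 14 bp
  [128,142): 14 bp
  [142,149): 7 bp
  [149,156): 7 bp
  [156,169): 13 bp
  [169,175): 6 bp
  [175,185): 10 bp
  [185,195): 10 bp
  [195,209): 14 bp
  [209,220): 11 bp
  [220,245): 25 bp
  [245,255): 10 bp
  [255,263): 8 bp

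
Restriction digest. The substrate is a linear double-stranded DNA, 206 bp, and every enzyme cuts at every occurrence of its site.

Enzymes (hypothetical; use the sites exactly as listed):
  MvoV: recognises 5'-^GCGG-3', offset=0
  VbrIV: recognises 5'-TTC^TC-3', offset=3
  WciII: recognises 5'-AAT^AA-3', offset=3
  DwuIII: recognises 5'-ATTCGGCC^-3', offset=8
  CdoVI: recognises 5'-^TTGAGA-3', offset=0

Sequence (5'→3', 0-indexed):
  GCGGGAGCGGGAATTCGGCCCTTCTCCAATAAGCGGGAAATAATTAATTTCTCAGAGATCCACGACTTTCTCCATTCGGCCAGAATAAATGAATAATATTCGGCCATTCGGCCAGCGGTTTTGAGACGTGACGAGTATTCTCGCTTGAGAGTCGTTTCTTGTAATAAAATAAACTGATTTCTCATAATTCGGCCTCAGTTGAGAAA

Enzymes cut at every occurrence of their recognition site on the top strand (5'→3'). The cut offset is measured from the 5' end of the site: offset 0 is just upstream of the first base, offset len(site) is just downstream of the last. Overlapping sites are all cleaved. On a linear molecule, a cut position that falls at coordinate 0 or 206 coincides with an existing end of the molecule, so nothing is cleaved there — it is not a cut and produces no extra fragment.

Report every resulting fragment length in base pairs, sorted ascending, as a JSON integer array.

Site scan:
  MvoV GCGG/0: at [0, 6, 32, 114] ⇒ [6, 32, 114] (position 0 is a terminus of the linear molecule — no cut)
  VbrIV TTCTC/3: at [21, 48, 67, 137, 178] ⇒ [24, 51, 70, 140, 181]
  WciII AATAA/3: at [27, 38, 83, 91, 162, 167] ⇒ [30, 41, 86, 94, 165, 170]
  DwuIII ATTCGGCC/8: at [12, 73, 97, 105, 186] ⇒ [20, 81, 105, 113, 194]
  CdoVI TTGAGA/0: at [120, 144, 198] ⇒ [120, 144, 198]

Pooled cuts: [6, 20, 24, 30, 32, 41, 51, 70, 81, 86, 94, 105, 113, 114, 120, 140, 144, 165, 170, 181, 194, 198]

Fragments:
  [0,6): 6 bp
  [6,20): 14 bp
  [20,24): 4 bp
  [24,30): 6 bp
  [30,32): 2 bp
  [32,41): 9 bp
  [41,51): 10 bp
  [51,70): 19 bp
  [70,81): 11 bp
  [81,86): 5 bp
  [86,94): 8 bp
  [94,105): 11 bp
  [105,113): 8 bp
  [113,114): 1 bp
  [114,120): 6 bp
  [120,140): 20 bp
  [140,144): 4 bp
  [144,165): 21 bp
  [165,170): 5 bp
  [170,181): 11 bp
  [181,194): 13 bp
  [194,198): 4 bp
  [198,206): 8 bp

[1,2,4,4,4,5,5,6,6,6,8,8,8,9,10,11,11,11,13,14,19,20,21]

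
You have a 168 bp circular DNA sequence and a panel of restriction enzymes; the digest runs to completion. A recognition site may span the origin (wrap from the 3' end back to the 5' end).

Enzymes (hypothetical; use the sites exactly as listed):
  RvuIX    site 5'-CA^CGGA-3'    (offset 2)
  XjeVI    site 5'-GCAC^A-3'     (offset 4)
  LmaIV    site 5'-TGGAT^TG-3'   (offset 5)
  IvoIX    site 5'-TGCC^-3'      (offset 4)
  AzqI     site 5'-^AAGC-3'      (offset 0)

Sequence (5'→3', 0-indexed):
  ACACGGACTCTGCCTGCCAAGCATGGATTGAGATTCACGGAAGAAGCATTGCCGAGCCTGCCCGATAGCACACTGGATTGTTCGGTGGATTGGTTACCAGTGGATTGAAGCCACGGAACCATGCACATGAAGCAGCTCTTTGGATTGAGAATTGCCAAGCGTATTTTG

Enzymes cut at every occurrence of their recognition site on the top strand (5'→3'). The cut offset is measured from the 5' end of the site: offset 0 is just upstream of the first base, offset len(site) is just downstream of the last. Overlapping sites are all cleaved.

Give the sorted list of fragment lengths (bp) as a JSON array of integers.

Scan for sites:
  RvuIX CACGGA/2: at [1, 35, 111] ⇒ [3, 37, 113]
  XjeVI GCACA/4: at [67, 122] ⇒ [71, 126]
  LmaIV TGGATTG/5: at [23, 73, 85, 100, 140] ⇒ [28, 78, 90, 105, 145]
  IvoIX TGCC/4: at [10, 14, 49, 58, 152] ⇒ [14, 18, 53, 62, 156]
  AzqI AAGC/0: at [18, 43, 107, 129, 156] ⇒ [18, 43, 107, 129, 156]

All cut coordinates (distinct, sorted): [3, 14, 18, 28, 37, 43, 53, 62, 71, 78, 90, 105, 107, 113, 126, 129, 145, 156]

Fragments:
  3→14: 11 bp
  14→18: 4 bp
  18→28: 10 bp
  28→37: 9 bp
  37→43: 6 bp
  43→53: 10 bp
  53→62: 9 bp
  62→71: 9 bp
  71→78: 7 bp
  78→90: 12 bp
  90→105: 15 bp
  105→107: 2 bp
  107→113: 6 bp
  113→126: 13 bp
  126→129: 3 bp
  129→145: 16 bp
  145→156: 11 bp
  156→3 (wrap): 168-156+3 = 15 bp

[2,3,4,6,6,7,9,9,9,10,10,11,11,12,13,15,15,16]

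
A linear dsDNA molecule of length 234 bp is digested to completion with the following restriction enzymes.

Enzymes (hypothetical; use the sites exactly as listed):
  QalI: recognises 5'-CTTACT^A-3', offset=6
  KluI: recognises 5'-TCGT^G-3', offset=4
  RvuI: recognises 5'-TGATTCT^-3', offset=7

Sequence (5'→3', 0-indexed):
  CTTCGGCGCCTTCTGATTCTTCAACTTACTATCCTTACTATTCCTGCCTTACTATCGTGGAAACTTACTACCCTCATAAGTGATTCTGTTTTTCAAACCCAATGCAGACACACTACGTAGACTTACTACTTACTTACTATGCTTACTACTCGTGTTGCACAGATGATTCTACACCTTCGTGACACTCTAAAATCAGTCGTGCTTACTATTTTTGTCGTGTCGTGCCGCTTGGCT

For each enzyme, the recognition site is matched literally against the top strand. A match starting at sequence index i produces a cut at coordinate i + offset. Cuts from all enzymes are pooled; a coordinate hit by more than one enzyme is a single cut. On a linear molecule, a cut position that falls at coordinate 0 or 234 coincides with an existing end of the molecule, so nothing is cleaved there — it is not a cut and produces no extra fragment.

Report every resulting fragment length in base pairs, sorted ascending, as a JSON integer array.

Scan for sites:
  QalI CTTACTA/6: at [24, 33, 47, 63, 121, 132, 141, 201] ⇒ [30, 39, 53, 69, 127, 138, 147, 207]
  KluI TCGTG/4: at [54, 149, 176, 196, 214, 219] ⇒ [58, 153, 180, 200, 218, 223]
  RvuI TGATTCT/7: at [13, 80, 163] ⇒ [20, 87, 170]

All cut coordinates (distinct, sorted): [20, 30, 39, 53, 58, 69, 87, 127, 138, 147, 153, 170, 180, 200, 207, 218, 223]

Fragment lengths:
  [0,20): 20 bp
  [20,30): 10 bp
  [30,39): 9 bp
  [39,53): 14 bp
  [53,58): 5 bp
  [58,69): 11 bp
  [69,87): 18 bp
  [87,127): 40 bp
  [127,138): 11 bp
  [138,147): 9 bp
  [147,153): 6 bp
  [153,170): 17 bp
  [170,180): 10 bp
  [180,200): 20 bp
  [200,207): 7 bp
  [207,218): 11 bp
  [218,223): 5 bp
  [223,234): 11 bp

[5,5,6,7,9,9,10,10,11,11,11,11,14,17,18,20,20,40]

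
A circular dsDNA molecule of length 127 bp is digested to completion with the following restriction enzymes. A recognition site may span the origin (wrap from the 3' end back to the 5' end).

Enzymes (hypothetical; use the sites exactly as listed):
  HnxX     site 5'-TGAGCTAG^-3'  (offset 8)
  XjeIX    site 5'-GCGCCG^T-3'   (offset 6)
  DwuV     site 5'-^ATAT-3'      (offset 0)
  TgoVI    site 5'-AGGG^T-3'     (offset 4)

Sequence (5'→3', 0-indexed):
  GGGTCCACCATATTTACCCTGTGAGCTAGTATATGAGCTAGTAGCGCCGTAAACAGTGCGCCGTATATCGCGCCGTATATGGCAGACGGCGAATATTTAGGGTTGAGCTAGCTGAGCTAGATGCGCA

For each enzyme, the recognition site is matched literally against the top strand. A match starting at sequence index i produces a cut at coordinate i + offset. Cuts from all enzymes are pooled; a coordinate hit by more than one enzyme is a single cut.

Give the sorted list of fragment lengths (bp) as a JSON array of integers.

[1,1,1,6,8,9,9,10,10,11,11,14,16,20]

Site scan:
  HnxX (TGAGCTAG, off=8): starts [21, 33, 103, 112] → cuts [29, 41, 111, 120]
  XjeIX (GCGCCGT, off=6): starts [43, 57, 69] → cuts [49, 63, 75]
  DwuV (ATAT, off=0): starts [9, 30, 64, 76, 92] → cuts [9, 30, 64, 76, 92]
  TgoVI (AGGGT, off=4): starts [98, 126] → cuts [3, 102]

All cut coordinates (distinct, sorted): [3, 9, 29, 30, 41, 49, 63, 64, 75, 76, 92, 102, 111, 120]

Fragment lengths:
  3→9: 6 bp
  9→29: 20 bp
  29→30: 1 bp
  30→41: 11 bp
  41→49: 8 bp
  49→63: 14 bp
  63→64: 1 bp
  64→75: 11 bp
  75→76: 1 bp
  76→92: 16 bp
  92→102: 10 bp
  102→111: 9 bp
  111→120: 9 bp
  120→3 (wrap): 127-120+3 = 10 bp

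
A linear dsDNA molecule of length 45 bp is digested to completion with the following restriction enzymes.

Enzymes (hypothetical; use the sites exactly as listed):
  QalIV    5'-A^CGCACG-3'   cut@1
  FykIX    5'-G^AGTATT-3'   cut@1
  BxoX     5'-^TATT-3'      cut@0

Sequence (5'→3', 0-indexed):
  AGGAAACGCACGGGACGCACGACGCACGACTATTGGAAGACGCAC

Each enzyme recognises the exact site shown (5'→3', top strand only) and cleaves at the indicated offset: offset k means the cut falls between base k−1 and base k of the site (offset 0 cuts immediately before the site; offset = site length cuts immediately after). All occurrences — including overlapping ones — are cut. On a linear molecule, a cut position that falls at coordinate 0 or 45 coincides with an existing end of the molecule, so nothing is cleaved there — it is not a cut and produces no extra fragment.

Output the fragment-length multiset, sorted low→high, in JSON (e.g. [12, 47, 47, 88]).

[6,7,8,9,15]

Per-enzyme occurrences:
  QalIV (ACGCACG, off=1): starts [5, 14, 21] → cuts [6, 15, 22]
  FykIX (GAGTATT, off=1): no sites
  BxoX (TATT, off=0): starts [30] → cuts [30]

All cut coordinates (distinct, sorted): [6, 15, 22, 30]

Fragment lengths:
  [0,6): 6 bp
  [6,15): 9 bp
  [15,22): 7 bp
  [22,30): 8 bp
  [30,45): 15 bp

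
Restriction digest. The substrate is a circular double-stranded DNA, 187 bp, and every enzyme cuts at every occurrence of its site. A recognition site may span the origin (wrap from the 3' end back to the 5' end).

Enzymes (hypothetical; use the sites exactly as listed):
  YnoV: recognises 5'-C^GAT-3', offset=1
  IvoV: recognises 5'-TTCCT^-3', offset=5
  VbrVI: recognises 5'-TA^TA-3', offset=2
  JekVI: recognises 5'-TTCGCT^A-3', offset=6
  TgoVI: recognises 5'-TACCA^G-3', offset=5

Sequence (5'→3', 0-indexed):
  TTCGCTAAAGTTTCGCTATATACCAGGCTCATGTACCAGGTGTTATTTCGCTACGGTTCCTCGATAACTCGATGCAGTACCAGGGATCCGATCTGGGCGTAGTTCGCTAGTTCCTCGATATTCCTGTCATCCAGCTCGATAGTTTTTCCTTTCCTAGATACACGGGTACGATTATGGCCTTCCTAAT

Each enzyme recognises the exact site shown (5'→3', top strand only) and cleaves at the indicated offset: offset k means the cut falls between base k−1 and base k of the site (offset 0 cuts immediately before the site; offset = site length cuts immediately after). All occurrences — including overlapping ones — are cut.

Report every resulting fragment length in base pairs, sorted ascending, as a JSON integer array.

[1,1,1,2,5,5,7,7,8,9,9,9,11,12,12,13,13,14,14,15,19]

Site scan:
  YnoV (CGAT, off=1): starts [61, 69, 88, 115, 136, 168] → cuts [62, 70, 89, 116, 137, 169]
  IvoV (TTCCT, off=5): starts [56, 110, 120, 145, 150, 179] → cuts [61, 115, 125, 150, 155, 184]
  VbrVI (TATA, off=2): starts [16, 18] → cuts [18, 20]
  JekVI (TTCGCTA, off=6): starts [0, 11, 46, 102] → cuts [6, 17, 52, 108]
  TgoVI (TACCAG, off=5): starts [20, 33, 77] → cuts [25, 38, 82]

Pooled cuts: [6, 17, 18, 20, 25, 38, 52, 61, 62, 70, 82, 89, 108, 115, 116, 125, 137, 150, 155, 169, 184]

Fragments:
  6→17: 11 bp
  17→18: 1 bp
  18→20: 2 bp
  20→25: 5 bp
  25→38: 13 bp
  38→52: 14 bp
  52→61: 9 bp
  61→62: 1 bp
  62→70: 8 bp
  70→82: 12 bp
  82→89: 7 bp
  89→108: 19 bp
  108→115: 7 bp
  115→116: 1 bp
  116→125: 9 bp
  125→137: 12 bp
  137→150: 13 bp
  150→155: 5 bp
  155→169: 14 bp
  169→184: 15 bp
  184→6 (wrap): 187-184+6 = 9 bp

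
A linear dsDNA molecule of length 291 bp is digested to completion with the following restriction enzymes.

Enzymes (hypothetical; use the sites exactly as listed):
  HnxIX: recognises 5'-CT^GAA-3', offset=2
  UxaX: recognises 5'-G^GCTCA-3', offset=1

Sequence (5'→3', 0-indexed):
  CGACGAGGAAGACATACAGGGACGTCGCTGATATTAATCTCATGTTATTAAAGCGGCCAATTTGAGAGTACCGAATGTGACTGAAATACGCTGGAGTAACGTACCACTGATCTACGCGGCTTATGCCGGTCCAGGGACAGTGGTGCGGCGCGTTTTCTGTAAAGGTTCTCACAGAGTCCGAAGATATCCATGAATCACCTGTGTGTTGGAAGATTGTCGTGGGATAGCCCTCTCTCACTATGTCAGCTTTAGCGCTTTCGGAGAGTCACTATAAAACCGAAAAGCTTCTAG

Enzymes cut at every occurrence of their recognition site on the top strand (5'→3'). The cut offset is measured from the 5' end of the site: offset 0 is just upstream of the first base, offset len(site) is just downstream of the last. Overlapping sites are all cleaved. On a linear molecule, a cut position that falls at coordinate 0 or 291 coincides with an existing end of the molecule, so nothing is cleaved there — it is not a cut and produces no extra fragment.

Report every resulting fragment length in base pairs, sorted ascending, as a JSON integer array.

[82,209]

Per-enzyme occurrences:
  HnxIX CTGAA/2: at [80] ⇒ [82]
  UxaX (GGCTCA, off=1): no sites

All cut coordinates (distinct, sorted): [82]

Fragment lengths:
  [0,82): 82 bp
  [82,291): 209 bp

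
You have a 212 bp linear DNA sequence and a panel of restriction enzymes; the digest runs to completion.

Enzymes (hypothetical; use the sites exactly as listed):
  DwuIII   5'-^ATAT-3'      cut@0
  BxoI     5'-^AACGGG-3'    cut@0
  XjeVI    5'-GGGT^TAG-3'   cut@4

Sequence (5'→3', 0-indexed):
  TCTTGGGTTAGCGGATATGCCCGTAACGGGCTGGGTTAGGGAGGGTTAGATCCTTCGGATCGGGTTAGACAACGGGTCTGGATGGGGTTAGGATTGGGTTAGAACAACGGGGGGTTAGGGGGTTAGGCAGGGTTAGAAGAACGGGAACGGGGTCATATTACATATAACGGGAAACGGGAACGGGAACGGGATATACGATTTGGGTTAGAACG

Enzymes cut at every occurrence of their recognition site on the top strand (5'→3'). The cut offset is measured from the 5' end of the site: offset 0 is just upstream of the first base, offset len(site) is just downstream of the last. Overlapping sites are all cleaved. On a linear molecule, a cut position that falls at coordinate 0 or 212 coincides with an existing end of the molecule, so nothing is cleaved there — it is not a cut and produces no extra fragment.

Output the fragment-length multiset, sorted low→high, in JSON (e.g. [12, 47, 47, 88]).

Site scan:
  DwuIII (ATAT, off=0): starts [14, 154, 161, 190] → cuts [14, 154, 161, 190]
  BxoI (AACGGG, off=0): starts [24, 70, 105, 139, 145, 165, 172, 178, 184] → cuts [24, 70, 105, 139, 145, 165, 172, 178, 184]
  XjeVI (GGGTTAG, off=4): starts [4, 32, 42, 61, 84, 95, 111, 119, 129, 201] → cuts [8, 36, 46, 65, 88, 99, 115, 123, 133, 205]

All cut coordinates (distinct, sorted): [8, 14, 24, 36, 46, 65, 70, 88, 99, 105, 115, 123, 133, 139, 145, 154, 161, 165, 172, 178, 184, 190, 205]

Fragments:
  [0,8): 8 bp
  [8,14): 6 bp
  [14,24): 10 bp
  [24,36): 12 bp
  [36,46): 10 bp
  [46,65): 19 bp
  [65,70): 5 bp
  [70,88): 18 bp
  [88,99): 11 bp
  [99,105): 6 bp
  [105,115): 10 bp
  [115,123): 8 bp
  [123,133): 10 bp
  [133,139): 6 bp
  [139,145): 6 bp
  [145,154): 9 bp
  [154,161): 7 bp
  [161,165): 4 bp
  [165,172): 7 bp
  [172,178): 6 bp
  [178,184): 6 bp
  [184,190): 6 bp
  [190,205): 15 bp
  [205,212): 7 bp

[4,5,6,6,6,6,6,6,6,7,7,7,8,8,9,10,10,10,10,11,12,15,18,19]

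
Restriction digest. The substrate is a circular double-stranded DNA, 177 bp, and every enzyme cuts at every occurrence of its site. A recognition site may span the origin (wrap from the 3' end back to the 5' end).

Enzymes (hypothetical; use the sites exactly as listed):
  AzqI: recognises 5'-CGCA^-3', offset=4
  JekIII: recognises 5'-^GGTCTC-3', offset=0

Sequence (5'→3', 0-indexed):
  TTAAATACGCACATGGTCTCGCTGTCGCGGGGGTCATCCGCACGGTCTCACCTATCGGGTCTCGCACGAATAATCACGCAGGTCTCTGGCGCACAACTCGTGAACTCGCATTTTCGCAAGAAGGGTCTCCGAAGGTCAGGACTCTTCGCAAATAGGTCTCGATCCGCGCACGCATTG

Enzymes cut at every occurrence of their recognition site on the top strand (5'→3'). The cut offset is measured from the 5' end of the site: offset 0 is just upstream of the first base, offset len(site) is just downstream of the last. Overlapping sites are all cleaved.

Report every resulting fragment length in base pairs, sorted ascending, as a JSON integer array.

[1,3,4,4,5,8,9,13,14,14,14,16,17,27,28]

Per-enzyme occurrences:
  AzqI CGCA/4: at [7, 38, 62, 76, 89, 106, 114, 146, 166, 170] ⇒ [11, 42, 66, 80, 93, 110, 118, 150, 170, 174]
  JekIII GGTCTC/0: at [14, 43, 57, 80, 123, 154] ⇒ [14, 43, 57, 80, 123, 154]

All cut coordinates (distinct, sorted): [11, 14, 42, 43, 57, 66, 80, 93, 110, 118, 123, 150, 154, 170, 174]

Fragment lengths:
  11→14: 3 bp
  14→42: 28 bp
  42→43: 1 bp
  43→57: 14 bp
  57→66: 9 bp
  66→80: 14 bp
  80→93: 13 bp
  93→110: 17 bp
  110→118: 8 bp
  118→123: 5 bp
  123→150: 27 bp
  150→154: 4 bp
  154→170: 16 bp
  170→174: 4 bp
  174→11 (wrap): 177-174+11 = 14 bp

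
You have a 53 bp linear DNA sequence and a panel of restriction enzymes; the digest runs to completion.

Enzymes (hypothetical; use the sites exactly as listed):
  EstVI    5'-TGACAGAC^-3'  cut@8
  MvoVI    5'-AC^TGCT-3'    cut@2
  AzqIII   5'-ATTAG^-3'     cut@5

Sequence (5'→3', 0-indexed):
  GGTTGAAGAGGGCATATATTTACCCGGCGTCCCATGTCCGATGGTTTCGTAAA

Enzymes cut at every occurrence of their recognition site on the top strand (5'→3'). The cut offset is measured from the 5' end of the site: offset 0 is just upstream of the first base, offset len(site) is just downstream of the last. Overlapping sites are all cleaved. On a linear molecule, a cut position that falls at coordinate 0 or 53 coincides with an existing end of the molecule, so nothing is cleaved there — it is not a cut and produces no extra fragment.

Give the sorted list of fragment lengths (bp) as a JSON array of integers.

Per-enzyme occurrences:
  EstVI (TGACAGAC, off=8): no sites
  MvoVI (ACTGCT, off=2): no sites
  AzqIII (ATTAG, off=5): no sites

Pooled cuts: ∅

Fragments:
  no cuts → one linear fragment of 53 bp

[53]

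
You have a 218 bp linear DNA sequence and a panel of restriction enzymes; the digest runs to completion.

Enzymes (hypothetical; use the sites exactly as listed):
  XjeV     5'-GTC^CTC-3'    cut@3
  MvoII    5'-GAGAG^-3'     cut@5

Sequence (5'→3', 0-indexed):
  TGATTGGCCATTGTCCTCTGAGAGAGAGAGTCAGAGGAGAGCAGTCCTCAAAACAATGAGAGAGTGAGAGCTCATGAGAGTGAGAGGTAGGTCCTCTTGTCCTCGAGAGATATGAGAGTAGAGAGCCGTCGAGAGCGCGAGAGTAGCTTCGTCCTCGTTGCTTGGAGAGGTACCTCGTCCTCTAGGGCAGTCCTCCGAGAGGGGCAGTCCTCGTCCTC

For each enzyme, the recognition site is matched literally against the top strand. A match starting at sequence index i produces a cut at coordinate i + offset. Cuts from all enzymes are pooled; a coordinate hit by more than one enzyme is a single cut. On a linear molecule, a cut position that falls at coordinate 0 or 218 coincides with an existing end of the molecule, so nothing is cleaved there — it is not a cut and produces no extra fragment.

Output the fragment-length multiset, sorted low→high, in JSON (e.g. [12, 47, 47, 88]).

Per-enzyme occurrences:
  XjeV GTCCTC/3: at [12, 43, 90, 98, 150, 176, 189, 206, 212] ⇒ [15, 46, 93, 101, 153, 179, 192, 209, 215]
  MvoII GAGAG/5: at [19, 21, 23, 25, 36, 57, 59, 65, 75, 81, 104, 113, 120, 130, 138, 164, 196] ⇒ [24, 26, 28, 30, 41, 62, 64, 70, 80, 86, 109, 118, 125, 135, 143, 169, 201]

Pooled cuts: [15, 24, 26, 28, 30, 41, 46, 62, 64, 70, 80, 86, 93, 101, 109, 118, 125, 135, 143, 153, 169, 179, 192, 201, 209, 215]

Fragment lengths:
  [0,15): 15 bp
  [15,24): 9 bp
  [24,26): 2 bp
  [26,28): 2 bp
  [28,30): 2 bp
  [30,41): 11 bp
  [41,46): 5 bp
  [46,62): 16 bp
  [62,64): 2 bp
  [64,70): 6 bp
  [70,80): 10 bp
  [80,86): 6 bp
  [86,93): 7 bp
  [93,101): 8 bp
  [101,109): 8 bp
  [109,118): 9 bp
  [118,125): 7 bp
  [125,135): 10 bp
  [135,143): 8 bp
  [143,153): 10 bp
  [153,169): 16 bp
  [169,179): 10 bp
  [179,192): 13 bp
  [192,201): 9 bp
  [201,209): 8 bp
  [209,215): 6 bp
  [215,218): 3 bp

[2,2,2,2,3,5,6,6,6,7,7,8,8,8,8,9,9,9,10,10,10,10,11,13,15,16,16]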